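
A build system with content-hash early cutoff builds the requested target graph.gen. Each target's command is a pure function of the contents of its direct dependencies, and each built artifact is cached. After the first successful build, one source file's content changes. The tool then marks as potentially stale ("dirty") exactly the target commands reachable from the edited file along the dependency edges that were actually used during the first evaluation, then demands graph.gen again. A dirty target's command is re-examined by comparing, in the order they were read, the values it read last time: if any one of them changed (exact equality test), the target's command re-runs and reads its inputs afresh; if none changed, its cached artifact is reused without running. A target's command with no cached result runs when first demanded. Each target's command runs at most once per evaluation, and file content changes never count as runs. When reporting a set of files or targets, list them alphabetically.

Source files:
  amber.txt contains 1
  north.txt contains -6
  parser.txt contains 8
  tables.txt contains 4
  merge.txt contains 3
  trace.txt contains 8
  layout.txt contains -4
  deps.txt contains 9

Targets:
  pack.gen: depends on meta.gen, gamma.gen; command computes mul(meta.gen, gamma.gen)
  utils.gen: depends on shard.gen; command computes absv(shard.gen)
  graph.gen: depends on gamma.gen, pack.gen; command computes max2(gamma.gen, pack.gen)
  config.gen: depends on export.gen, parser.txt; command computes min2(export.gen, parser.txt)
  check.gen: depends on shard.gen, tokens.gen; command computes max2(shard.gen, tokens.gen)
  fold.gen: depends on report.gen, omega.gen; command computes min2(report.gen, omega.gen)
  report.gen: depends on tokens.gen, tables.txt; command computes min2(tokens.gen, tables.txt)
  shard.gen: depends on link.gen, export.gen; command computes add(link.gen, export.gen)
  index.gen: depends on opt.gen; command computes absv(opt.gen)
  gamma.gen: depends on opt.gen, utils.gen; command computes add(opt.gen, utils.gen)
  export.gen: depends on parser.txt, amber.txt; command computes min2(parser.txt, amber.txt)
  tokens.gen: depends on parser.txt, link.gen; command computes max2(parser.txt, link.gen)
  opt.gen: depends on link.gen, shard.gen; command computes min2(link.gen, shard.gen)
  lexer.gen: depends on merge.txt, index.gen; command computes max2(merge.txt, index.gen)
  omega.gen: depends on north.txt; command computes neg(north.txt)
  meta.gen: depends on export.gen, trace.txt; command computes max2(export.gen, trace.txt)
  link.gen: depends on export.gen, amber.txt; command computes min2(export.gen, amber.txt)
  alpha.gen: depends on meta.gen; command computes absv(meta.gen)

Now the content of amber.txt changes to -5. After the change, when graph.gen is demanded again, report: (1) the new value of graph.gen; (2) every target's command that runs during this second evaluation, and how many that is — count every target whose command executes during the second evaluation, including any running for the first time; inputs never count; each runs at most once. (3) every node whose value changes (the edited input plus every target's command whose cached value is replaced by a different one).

First evaluation (everything demanded from the output):
  export.gen = min2(8, 1) = 1
  link.gen = min2(1, 1) = 1
  meta.gen = max2(1, 8) = 8
  shard.gen = add(1, 1) = 2
  opt.gen = min2(1, 2) = 1
  utils.gen = absv(2) = 2
  gamma.gen = add(1, 2) = 3
  pack.gen = mul(8, 3) = 24
  graph.gen = max2(3, 24) = 24

Propagation after the edit:
  export.gen: runs — amber.txt 1->-5; result -5.
  link.gen: runs — export.gen 1->-5; amber.txt 1->-5; result -5.
  meta.gen: runs — export.gen 1->-5; result 8 (same value as before).
  shard.gen: runs — link.gen 1->-5; export.gen 1->-5; result -10.
  opt.gen: runs — link.gen 1->-5; shard.gen 2->-10; result -10.
  utils.gen: runs — shard.gen 2->-10; result 10.
  gamma.gen: runs — opt.gen 1->-10; utils.gen 2->10; result 0.
  pack.gen: runs — gamma.gen 3->0; result 0.
  graph.gen: runs — gamma.gen 3->0; pack.gen 24->0; result 0.

New value of graph.gen: 0.
Target commands that run: export.gen, gamma.gen, graph.gen, link.gen, meta.gen, opt.gen, pack.gen, shard.gen, utils.gen — 9 in total.
Values that change: amber.txt, export.gen, gamma.gen, graph.gen, link.gen, opt.gen, pack.gen, shard.gen, utils.gen.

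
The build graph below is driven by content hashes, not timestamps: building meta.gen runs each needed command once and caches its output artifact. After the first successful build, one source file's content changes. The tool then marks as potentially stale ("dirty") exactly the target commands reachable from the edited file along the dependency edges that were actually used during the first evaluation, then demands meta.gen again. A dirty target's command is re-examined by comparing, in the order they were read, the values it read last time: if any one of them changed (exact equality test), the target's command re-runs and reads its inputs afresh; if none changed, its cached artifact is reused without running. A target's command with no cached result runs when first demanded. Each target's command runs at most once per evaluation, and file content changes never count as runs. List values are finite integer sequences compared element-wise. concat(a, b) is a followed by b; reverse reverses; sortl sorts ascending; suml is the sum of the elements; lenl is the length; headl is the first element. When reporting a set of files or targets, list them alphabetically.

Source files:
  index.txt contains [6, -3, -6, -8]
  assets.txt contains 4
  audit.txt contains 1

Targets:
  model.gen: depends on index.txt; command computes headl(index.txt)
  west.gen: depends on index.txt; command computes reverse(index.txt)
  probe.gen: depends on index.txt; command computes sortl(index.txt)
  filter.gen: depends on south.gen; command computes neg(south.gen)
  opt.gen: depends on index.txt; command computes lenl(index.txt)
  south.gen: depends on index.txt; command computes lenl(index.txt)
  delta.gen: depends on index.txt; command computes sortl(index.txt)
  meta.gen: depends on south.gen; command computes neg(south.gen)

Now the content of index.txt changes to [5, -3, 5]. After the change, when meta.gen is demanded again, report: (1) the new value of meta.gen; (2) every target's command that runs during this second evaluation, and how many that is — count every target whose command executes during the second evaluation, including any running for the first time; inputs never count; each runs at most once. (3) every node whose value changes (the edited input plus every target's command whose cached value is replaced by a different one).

meta.gen now evaluates to -3.
Run set: meta.gen, south.gen (2 run).
Changed values: index.txt, meta.gen, south.gen.

Initial pass — values computed on the first demand:
  south.gen = lenl([6, -3, -6, -8]) = 4
  meta.gen = neg(4) = -4

Second demand — change propagation:
  south.gen: re-runs because index.txt [6, -3, -6, -8]->[5, -3, 5]; new result 3.
  meta.gen: re-runs because south.gen 4->3; new result -3.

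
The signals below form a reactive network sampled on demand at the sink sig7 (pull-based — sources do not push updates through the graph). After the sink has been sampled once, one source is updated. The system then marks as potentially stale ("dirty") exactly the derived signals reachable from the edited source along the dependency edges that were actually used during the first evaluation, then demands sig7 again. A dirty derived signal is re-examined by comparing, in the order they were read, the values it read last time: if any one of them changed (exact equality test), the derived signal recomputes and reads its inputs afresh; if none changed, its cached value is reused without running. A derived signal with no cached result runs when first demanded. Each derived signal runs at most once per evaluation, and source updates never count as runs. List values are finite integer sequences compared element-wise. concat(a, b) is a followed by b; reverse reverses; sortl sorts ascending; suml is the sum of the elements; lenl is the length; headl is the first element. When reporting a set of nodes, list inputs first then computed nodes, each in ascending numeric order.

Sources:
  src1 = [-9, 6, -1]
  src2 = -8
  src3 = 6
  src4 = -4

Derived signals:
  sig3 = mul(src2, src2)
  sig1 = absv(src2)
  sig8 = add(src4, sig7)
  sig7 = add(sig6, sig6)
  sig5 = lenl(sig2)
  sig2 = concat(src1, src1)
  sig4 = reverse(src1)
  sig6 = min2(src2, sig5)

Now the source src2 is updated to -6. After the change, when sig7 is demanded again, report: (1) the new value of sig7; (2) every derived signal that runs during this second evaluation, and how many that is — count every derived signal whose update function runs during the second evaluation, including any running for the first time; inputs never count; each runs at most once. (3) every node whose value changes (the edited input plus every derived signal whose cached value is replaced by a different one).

sig7 now evaluates to -12.
Run set: sig6, sig7 (2 run).
Changed values: src2, sig6, sig7.

Initial pass — values computed on the first demand:
  sig2 = concat([-9, 6, -1], [-9, 6, -1]) = [-9, 6, -1, -9, 6, -1]
  sig5 = lenl([-9, 6, -1, -9, 6, -1]) = 6
  sig6 = min2(-8, 6) = -8
  sig7 = add(-8, -8) = -16

Second demand — change propagation:
  sig6: re-runs because src2 -8->-6; new result -6.
  sig7: re-runs because sig6 -8->-6; sig6 -8->-6; new result -12.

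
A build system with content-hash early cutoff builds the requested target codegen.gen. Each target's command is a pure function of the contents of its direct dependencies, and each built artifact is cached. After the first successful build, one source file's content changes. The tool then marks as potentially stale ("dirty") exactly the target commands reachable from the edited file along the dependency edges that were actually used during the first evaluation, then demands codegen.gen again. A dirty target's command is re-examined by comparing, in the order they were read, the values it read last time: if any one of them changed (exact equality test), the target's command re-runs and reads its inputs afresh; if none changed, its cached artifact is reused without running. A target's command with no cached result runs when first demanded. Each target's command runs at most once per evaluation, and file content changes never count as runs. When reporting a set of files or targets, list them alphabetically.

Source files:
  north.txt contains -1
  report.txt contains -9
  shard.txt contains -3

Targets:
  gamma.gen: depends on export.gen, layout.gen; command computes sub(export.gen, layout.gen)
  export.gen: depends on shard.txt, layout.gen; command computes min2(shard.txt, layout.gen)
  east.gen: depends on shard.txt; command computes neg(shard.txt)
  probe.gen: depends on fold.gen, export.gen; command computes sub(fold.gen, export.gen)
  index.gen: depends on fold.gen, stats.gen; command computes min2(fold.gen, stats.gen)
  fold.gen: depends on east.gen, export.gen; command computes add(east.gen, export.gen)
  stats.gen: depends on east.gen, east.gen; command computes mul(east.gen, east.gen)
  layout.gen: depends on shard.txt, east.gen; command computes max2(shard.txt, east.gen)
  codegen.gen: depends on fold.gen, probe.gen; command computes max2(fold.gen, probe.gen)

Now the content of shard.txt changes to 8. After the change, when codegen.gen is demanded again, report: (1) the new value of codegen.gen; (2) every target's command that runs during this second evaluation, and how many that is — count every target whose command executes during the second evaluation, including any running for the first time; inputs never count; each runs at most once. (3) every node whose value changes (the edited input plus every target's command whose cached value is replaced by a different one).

First evaluation (everything demanded from the output):
  east.gen = neg(-3) = 3
  layout.gen = max2(-3, 3) = 3
  export.gen = min2(-3, 3) = -3
  fold.gen = add(3, -3) = 0
  probe.gen = sub(0, -3) = 3
  codegen.gen = max2(0, 3) = 3

Propagation after the edit:
  east.gen: runs — shard.txt -3->8; result -8.
  layout.gen: runs — shard.txt -3->8; east.gen 3->-8; result 8.
  export.gen: runs — shard.txt -3->8; layout.gen 3->8; result 8.
  fold.gen: runs — east.gen 3->-8; export.gen -3->8; result 0 (same value as before).
  probe.gen: runs — export.gen -3->8; result -8.
  codegen.gen: runs — probe.gen 3->-8; result 0.

New value of codegen.gen: 0.
Target commands that run: codegen.gen, east.gen, export.gen, fold.gen, layout.gen, probe.gen — 6 in total.
Values that change: codegen.gen, east.gen, export.gen, layout.gen, probe.gen, shard.txt.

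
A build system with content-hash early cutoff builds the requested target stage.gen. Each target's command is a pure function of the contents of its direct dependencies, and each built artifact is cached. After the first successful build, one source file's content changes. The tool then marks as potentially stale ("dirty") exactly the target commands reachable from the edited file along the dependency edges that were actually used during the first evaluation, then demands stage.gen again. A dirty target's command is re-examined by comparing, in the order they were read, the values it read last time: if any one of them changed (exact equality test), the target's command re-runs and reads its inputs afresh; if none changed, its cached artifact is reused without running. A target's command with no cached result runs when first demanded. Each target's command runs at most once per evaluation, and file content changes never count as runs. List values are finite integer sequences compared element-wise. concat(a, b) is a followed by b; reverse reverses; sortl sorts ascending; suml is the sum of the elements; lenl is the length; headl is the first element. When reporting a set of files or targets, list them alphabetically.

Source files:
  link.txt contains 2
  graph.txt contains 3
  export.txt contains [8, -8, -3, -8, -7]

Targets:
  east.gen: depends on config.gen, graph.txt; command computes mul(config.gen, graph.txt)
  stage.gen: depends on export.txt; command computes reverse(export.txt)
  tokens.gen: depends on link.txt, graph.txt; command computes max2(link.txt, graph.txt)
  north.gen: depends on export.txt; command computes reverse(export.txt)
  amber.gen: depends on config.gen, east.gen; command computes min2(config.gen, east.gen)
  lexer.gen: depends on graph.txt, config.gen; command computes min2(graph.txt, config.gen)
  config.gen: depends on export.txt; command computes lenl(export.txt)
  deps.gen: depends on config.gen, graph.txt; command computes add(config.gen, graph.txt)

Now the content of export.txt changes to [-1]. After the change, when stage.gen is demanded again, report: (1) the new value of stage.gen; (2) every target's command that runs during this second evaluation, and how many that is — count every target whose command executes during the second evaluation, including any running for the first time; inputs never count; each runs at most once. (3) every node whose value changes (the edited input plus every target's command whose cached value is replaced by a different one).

New value of stage.gen: [-1].
Target commands that run: stage.gen — 1 in total.
Values that change: export.txt, stage.gen.

First evaluation (everything demanded from the output):
  stage.gen = reverse([8, -8, -3, -8, -7]) = [-7, -8, -3, -8, 8]

Propagation after the edit:
  stage.gen: runs — export.txt [8, -8, -3, -8, -7]->[-1]; result [-1].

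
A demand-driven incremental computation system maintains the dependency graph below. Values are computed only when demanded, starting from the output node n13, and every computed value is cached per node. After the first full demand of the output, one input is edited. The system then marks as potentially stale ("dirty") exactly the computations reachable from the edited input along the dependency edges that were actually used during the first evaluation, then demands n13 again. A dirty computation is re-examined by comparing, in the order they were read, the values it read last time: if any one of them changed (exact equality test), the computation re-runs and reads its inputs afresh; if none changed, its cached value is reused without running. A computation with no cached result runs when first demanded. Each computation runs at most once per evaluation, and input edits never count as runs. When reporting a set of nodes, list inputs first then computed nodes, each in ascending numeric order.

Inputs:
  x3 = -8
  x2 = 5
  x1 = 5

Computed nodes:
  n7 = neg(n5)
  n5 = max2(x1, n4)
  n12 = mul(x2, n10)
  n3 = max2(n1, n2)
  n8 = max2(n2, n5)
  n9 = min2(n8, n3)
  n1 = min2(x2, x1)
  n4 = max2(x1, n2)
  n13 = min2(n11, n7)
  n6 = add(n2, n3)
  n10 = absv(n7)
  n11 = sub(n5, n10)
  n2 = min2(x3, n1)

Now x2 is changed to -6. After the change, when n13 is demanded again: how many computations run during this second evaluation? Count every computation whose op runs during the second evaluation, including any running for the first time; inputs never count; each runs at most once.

Computations that run: n1, n2 — 2 in total.
Key observation: the change is absorbed at n2 — it re-runs but produces the same value, and the output's value is unchanged.

First evaluation (everything demanded from the output):
  n1 = min2(5, 5) = 5
  n2 = min2(-8, 5) = -8
  n4 = max2(5, -8) = 5
  n5 = max2(5, 5) = 5
  n7 = neg(5) = -5
  n10 = absv(-5) = 5
  n11 = sub(5, 5) = 0
  n13 = min2(0, -5) = -5

Propagation after the edit:
  n1: runs — x2 5->-6; result -6.
  n2: runs — n1 5->-6; result -8 (same value as before).
  n4: checked — values it read are unchanged (x1 unchanged, n2 unchanged); reused cached 5 without running.
  n5: checked — values it read are unchanged (x1 unchanged, n4 unchanged); reused cached 5 without running.
  n7: checked — values it read are unchanged (n5 unchanged); reused cached -5 without running.
  n10: checked — values it read are unchanged (n7 unchanged); reused cached 5 without running.
  n11: checked — values it read are unchanged (n5 unchanged, n10 unchanged); reused cached 0 without running.
  n13: checked — values it read are unchanged (n11 unchanged, n7 unchanged); reused cached -5 without running.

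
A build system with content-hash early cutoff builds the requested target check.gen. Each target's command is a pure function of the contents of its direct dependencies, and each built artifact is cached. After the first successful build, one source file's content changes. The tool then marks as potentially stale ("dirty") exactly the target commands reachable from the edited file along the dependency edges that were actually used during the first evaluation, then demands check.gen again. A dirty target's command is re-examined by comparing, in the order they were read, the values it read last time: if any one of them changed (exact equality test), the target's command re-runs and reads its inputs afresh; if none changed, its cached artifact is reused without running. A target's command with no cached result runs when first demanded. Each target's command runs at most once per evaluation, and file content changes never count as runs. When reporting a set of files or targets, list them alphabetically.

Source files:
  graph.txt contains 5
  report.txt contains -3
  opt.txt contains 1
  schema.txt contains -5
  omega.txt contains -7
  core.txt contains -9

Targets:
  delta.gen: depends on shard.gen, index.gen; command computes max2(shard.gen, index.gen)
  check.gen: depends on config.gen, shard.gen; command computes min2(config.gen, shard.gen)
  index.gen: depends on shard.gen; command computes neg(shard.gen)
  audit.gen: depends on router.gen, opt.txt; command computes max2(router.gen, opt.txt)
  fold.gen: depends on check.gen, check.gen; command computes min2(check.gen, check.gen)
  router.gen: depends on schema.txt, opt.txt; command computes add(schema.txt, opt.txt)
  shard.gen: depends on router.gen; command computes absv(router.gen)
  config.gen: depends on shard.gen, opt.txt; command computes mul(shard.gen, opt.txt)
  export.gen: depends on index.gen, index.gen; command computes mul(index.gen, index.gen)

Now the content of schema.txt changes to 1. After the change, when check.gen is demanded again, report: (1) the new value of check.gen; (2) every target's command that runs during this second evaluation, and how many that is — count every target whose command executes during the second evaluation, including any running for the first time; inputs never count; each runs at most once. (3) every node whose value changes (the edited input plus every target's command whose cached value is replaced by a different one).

New value of check.gen: 2.
Target commands that run: check.gen, config.gen, router.gen, shard.gen — 4 in total.
Values that change: check.gen, config.gen, router.gen, schema.txt, shard.gen.

First evaluation (everything demanded from the output):
  router.gen = add(-5, 1) = -4
  shard.gen = absv(-4) = 4
  config.gen = mul(4, 1) = 4
  check.gen = min2(4, 4) = 4

Propagation after the edit:
  router.gen: runs — schema.txt -5->1; result 2.
  shard.gen: runs — router.gen -4->2; result 2.
  config.gen: runs — shard.gen 4->2; result 2.
  check.gen: runs — config.gen 4->2; shard.gen 4->2; result 2.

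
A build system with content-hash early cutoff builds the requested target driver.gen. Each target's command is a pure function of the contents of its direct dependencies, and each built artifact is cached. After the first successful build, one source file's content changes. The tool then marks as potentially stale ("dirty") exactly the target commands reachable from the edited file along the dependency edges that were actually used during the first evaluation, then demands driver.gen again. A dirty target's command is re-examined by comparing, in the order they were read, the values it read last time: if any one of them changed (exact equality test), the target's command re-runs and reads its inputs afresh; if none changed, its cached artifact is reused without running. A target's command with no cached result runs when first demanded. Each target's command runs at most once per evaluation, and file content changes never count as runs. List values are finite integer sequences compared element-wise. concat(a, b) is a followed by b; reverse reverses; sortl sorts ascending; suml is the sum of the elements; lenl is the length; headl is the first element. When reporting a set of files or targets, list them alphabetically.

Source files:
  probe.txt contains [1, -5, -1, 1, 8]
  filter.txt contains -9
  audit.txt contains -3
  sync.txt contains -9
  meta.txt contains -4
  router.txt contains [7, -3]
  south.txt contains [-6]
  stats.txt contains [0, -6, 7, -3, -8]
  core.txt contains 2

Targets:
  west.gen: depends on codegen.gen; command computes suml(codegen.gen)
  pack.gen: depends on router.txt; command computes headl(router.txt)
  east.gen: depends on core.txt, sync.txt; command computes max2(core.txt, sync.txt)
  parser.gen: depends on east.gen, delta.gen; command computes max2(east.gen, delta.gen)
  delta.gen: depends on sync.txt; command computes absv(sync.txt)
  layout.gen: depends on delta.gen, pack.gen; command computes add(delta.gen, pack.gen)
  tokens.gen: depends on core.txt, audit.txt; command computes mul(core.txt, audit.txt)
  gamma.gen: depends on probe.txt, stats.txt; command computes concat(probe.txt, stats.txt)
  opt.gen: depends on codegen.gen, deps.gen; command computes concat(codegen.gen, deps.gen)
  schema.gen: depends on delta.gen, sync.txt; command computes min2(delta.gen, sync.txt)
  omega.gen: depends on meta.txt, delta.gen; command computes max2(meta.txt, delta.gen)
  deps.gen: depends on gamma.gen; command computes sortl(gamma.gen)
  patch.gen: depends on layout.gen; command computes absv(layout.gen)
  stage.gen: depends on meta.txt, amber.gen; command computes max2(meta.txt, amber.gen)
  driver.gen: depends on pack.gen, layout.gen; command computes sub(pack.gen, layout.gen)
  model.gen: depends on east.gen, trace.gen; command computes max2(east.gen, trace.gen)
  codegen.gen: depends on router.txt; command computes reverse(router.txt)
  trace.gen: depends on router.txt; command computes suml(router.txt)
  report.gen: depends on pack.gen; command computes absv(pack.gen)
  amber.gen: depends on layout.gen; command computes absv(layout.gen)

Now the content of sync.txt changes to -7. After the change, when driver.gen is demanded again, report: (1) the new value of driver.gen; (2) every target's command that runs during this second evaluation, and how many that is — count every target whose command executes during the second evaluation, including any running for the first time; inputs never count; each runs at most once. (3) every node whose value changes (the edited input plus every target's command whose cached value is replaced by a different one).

First evaluation (everything demanded from the output):
  delta.gen = absv(-9) = 9
  pack.gen = headl([7, -3]) = 7
  layout.gen = add(9, 7) = 16
  driver.gen = sub(7, 16) = -9

Propagation after the edit:
  delta.gen: runs — sync.txt -9->-7; result 7.
  layout.gen: runs — delta.gen 9->7; result 14.
  driver.gen: runs — layout.gen 16->14; result -7.

New value of driver.gen: -7.
Target commands that run: delta.gen, driver.gen, layout.gen — 3 in total.
Values that change: delta.gen, driver.gen, layout.gen, sync.txt.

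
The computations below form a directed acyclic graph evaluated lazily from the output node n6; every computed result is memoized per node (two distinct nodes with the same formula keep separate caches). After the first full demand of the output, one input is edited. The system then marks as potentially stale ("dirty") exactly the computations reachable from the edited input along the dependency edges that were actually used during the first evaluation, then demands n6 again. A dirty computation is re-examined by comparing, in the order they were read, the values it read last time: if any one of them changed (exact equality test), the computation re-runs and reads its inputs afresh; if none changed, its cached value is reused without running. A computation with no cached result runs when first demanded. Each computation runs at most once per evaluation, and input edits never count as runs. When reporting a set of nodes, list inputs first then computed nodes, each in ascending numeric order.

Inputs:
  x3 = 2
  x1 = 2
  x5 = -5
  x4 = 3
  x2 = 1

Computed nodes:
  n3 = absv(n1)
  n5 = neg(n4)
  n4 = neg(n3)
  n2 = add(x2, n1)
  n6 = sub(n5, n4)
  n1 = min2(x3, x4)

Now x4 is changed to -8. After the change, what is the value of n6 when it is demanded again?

First demand of the output computes:
  n1 = min2(2, 3) = 2
  n3 = absv(2) = 2
  n4 = neg(2) = -2
  n5 = neg(-2) = 2
  n6 = sub(2, -2) = 4

After the edit, cleaning proceeds:
  n1: a read changed (x4 3->-8) — executes, giving -8.
  n3: a read changed (n1 2->-8) — executes, giving 8.
  n4: a read changed (n3 2->8) — executes, giving -8.
  n5: a read changed (n4 -2->-8) — executes, giving 8.
  n6: a read changed (n5 2->8; n4 -2->-8) — executes, giving 16.

Demanding n6 again yields 16.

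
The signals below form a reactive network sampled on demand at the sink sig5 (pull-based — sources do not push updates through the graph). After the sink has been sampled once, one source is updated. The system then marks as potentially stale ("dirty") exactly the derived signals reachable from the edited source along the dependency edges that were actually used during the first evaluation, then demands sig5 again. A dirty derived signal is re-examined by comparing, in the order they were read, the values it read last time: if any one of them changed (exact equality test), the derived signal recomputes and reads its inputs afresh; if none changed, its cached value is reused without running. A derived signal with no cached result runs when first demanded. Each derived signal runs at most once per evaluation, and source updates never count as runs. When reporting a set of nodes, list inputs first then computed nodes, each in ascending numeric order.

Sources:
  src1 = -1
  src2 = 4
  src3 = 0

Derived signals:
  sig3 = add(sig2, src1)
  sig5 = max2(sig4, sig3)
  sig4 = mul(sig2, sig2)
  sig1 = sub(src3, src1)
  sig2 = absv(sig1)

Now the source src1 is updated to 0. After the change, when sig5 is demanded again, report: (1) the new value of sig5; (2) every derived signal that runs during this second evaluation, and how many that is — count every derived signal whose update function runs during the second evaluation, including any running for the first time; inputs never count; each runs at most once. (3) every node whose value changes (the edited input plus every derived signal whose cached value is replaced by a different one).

Initial pass — values computed on the first demand:
  sig1 = sub(0, -1) = 1
  sig2 = absv(1) = 1
  sig3 = add(1, -1) = 0
  sig4 = mul(1, 1) = 1
  sig5 = max2(1, 0) = 1

Second demand — change propagation:
  sig1: re-runs because src1 -1->0; new result 0.
  sig2: re-runs because sig1 1->0; new result 0.
  sig3: re-runs because sig2 1->0; src1 -1->0; new result 0 (unchanged).
  sig4: re-runs because sig2 1->0; sig2 1->0; new result 0.
  sig5: re-runs because sig4 1->0; new result 0.

sig5 now evaluates to 0.
Run set: sig1, sig2, sig3, sig4, sig5 (5 run).
Changed values: src1, sig1, sig2, sig4, sig5.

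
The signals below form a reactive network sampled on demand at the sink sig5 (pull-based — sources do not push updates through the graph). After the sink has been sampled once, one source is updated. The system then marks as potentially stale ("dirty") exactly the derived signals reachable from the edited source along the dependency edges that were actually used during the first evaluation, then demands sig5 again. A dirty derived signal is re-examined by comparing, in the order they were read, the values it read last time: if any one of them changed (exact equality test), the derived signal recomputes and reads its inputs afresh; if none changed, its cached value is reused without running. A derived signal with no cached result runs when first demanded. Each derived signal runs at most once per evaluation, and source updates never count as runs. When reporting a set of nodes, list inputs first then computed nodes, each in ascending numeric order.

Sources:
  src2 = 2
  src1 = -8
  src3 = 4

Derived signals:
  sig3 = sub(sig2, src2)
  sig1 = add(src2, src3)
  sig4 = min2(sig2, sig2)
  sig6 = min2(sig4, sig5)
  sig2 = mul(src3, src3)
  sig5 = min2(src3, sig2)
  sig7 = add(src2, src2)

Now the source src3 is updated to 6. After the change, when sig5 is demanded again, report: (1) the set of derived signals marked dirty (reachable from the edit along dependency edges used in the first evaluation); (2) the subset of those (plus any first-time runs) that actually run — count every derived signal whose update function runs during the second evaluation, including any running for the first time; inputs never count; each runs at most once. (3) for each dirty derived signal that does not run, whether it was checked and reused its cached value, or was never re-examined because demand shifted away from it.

Dirty set: sig2, sig5.
Run set: sig2, sig5 (2 run).
All dirty derived signals ended up running.

Initial pass — values computed on the first demand:
  sig2 = mul(4, 4) = 16
  sig5 = min2(4, 16) = 4

Second demand — change propagation:
  sig2: re-runs because src3 4->6; src3 4->6; new result 36.
  sig5: re-runs because src3 4->6; sig2 16->36; new result 6.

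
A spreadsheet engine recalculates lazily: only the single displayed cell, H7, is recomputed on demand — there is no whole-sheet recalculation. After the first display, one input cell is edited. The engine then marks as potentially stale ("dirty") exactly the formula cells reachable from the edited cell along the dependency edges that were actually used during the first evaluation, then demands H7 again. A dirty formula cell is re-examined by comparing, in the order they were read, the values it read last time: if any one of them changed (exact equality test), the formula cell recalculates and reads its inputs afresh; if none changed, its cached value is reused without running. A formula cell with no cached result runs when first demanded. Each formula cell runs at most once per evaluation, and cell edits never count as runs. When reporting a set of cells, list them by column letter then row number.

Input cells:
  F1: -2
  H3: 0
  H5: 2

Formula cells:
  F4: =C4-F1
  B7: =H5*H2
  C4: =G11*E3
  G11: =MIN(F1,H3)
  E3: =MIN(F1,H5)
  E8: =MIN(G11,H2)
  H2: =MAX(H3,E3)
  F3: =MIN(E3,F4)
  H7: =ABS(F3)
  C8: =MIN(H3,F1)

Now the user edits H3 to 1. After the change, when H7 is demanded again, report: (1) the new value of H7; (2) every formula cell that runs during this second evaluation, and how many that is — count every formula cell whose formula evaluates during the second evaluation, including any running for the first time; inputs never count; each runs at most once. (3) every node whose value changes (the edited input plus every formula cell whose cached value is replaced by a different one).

First evaluation (everything demanded from the output):
  E3 = MIN(-2, 2) = -2
  G11 = MIN(-2, 0) = -2
  C4 = -2 * -2 = 4
  F4 = 4 - -2 = 6
  F3 = MIN(-2, 6) = -2
  H7 = ABS(-2) = 2

Propagation after the edit:
  G11: runs — H3 0->1; result -2 (same value as before).
  C4: checked — values it read are unchanged (G11 unchanged, E3 unchanged); reused cached 4 without running.
  F4: checked — values it read are unchanged (C4 unchanged, F1 unchanged); reused cached 6 without running.
  F3: checked — values it read are unchanged (E3 unchanged, F4 unchanged); reused cached -2 without running.
  H7: checked — values it read are unchanged (F3 unchanged); reused cached 2 without running.

Key observation: the change is absorbed at G11 — it re-runs but produces the same value, and the output's value is unchanged.

New value of H7: 2.
Formula cells that run: G11 — 1 in total.
Values that change: H3.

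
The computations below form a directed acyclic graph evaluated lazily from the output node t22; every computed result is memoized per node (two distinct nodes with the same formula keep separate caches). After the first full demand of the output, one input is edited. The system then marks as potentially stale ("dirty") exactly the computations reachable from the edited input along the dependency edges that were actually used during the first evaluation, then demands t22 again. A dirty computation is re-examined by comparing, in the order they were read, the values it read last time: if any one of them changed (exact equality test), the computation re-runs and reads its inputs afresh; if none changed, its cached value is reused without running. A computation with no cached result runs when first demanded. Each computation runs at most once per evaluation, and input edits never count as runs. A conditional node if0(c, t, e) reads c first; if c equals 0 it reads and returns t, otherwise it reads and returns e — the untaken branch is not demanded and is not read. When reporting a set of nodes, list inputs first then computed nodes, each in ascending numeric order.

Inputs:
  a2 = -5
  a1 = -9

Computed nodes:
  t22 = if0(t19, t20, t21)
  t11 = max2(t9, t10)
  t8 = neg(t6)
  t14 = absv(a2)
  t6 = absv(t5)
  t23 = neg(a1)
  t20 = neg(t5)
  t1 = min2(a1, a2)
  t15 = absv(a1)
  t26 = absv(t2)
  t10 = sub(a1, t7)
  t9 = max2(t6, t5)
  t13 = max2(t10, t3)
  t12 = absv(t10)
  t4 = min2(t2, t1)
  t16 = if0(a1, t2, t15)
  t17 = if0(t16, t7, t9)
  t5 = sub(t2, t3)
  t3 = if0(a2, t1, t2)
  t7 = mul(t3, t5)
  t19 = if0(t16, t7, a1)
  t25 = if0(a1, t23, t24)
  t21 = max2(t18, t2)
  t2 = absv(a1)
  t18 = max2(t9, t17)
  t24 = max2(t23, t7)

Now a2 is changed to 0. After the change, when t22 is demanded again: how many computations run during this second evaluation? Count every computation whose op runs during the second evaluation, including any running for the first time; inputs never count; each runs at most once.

First demand of the output computes:
  t2 = absv(-9) = 9
  t3 = if0(a2=-5 -> else branch t2) = 9
  t5 = sub(9, 9) = 0
  t6 = absv(0) = 0
  t9 = max2(0, 0) = 0
  t15 = absv(-9) = 9
  t16 = if0(a1=-9 -> else branch t15) = 9
  t17 = if0(t16=9 -> else branch t9) = 0
  t18 = max2(0, 0) = 0
  t19 = if0(t16=9 -> else branch a1) = -9
  t21 = max2(0, 9) = 9
  t22 = if0(t19=-9 -> else branch t21) = 9

After the edit, cleaning proceeds:
  t1: had never run; runs now, result -9.
  t3: a read changed (a2 -5->0) — executes, giving -9.
  t5: a read changed (t3 9->-9) — executes, giving 18.
  t6: a read changed (t5 0->18) — executes, giving 18.
  t9: a read changed (t6 0->18; t5 0->18) — executes, giving 18.
  t17: a read changed (t9 0->18) — executes, giving 18.
  t18: a read changed (t9 0->18; t17 0->18) — executes, giving 18.
  t21: a read changed (t18 0->18) — executes, giving 18.
  t22: a read changed (t21 9->18) — executes, giving 18.

Note the branch switch — t1 had no cache and runs now for the first time.

9 computations run: t1, t3, t5, t6, t9, t17, t18, t21, t22.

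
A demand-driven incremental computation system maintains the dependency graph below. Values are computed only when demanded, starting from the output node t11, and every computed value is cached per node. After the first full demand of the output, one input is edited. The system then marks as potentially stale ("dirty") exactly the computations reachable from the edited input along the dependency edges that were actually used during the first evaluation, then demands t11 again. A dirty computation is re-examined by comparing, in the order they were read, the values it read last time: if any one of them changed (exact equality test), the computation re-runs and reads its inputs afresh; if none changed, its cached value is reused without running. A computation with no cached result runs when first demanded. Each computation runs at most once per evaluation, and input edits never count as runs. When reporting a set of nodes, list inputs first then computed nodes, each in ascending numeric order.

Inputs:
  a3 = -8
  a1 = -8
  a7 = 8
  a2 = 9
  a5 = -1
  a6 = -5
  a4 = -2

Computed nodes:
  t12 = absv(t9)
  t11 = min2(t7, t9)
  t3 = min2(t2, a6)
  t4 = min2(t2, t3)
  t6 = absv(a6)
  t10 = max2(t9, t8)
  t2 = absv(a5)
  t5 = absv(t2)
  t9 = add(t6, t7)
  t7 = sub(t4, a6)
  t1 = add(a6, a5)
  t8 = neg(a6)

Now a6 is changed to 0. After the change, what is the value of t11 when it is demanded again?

New value of t11: 0.

First evaluation (everything demanded from the output):
  t2 = absv(-1) = 1
  t3 = min2(1, -5) = -5
  t4 = min2(1, -5) = -5
  t6 = absv(-5) = 5
  t7 = sub(-5, -5) = 0
  t9 = add(5, 0) = 5
  t11 = min2(0, 5) = 0

Propagation after the edit:
  t3: runs — a6 -5->0; result 0.
  t4: runs — t3 -5->0; result 0.
  t6: runs — a6 -5->0; result 0.
  t7: runs — t4 -5->0; a6 -5->0; result 0 (same value as before).
  t9: runs — t6 5->0; result 0.
  t11: runs — t9 5->0; result 0 (same value as before).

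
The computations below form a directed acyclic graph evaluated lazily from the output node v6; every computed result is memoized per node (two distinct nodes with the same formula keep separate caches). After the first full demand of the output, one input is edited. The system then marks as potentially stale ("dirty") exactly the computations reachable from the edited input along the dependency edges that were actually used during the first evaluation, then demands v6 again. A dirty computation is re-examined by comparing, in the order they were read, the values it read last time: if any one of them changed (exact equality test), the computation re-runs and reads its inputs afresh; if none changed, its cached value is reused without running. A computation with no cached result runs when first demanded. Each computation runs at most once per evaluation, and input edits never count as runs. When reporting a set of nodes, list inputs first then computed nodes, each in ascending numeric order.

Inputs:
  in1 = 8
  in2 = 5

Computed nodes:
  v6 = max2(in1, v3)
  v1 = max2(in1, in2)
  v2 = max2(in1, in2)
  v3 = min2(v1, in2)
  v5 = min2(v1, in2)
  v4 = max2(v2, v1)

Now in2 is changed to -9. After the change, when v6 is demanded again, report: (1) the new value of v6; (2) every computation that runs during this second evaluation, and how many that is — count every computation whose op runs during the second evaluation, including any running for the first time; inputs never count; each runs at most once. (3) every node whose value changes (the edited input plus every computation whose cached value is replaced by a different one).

First demand of the output computes:
  v1 = max2(8, 5) = 8
  v3 = min2(8, 5) = 5
  v6 = max2(8, 5) = 8

After the edit, cleaning proceeds:
  v1: a read changed (in2 5->-9) — executes, giving 8 — identical to its old value.
  v3: a read changed (in2 5->-9) — executes, giving -9.
  v6: a read changed (v3 5->-9) — executes, giving 8 — identical to its old value.

Demanding v6 again yields 8.
3 computations run: v1, v3, v6.
The nodes whose values change: in2, v3.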